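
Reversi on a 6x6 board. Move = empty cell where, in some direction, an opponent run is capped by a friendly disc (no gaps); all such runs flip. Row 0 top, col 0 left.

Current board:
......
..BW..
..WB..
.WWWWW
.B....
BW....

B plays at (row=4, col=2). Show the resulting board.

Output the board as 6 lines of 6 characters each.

Answer: ......
..BW..
..BB..
.WBWWW
.BB...
BW....

Derivation:
Place B at (4,2); scan 8 dirs for brackets.
Dir NW: opp run (3,1), next='.' -> no flip
Dir N: opp run (3,2) (2,2) capped by B -> flip
Dir NE: opp run (3,3), next='.' -> no flip
Dir W: first cell 'B' (not opp) -> no flip
Dir E: first cell '.' (not opp) -> no flip
Dir SW: opp run (5,1), next=edge -> no flip
Dir S: first cell '.' (not opp) -> no flip
Dir SE: first cell '.' (not opp) -> no flip
All flips: (2,2) (3,2)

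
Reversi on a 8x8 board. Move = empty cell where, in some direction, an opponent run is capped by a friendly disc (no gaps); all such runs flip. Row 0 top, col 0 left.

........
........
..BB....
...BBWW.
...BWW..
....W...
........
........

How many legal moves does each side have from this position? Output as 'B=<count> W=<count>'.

Answer: B=6 W=5

Derivation:
-- B to move --
(2,4): no bracket -> illegal
(2,5): no bracket -> illegal
(2,6): no bracket -> illegal
(2,7): no bracket -> illegal
(3,7): flips 2 -> legal
(4,6): flips 2 -> legal
(4,7): no bracket -> illegal
(5,3): no bracket -> illegal
(5,5): flips 1 -> legal
(5,6): flips 1 -> legal
(6,3): no bracket -> illegal
(6,4): flips 2 -> legal
(6,5): flips 1 -> legal
B mobility = 6
-- W to move --
(1,1): flips 2 -> legal
(1,2): flips 2 -> legal
(1,3): no bracket -> illegal
(1,4): no bracket -> illegal
(2,1): no bracket -> illegal
(2,4): flips 1 -> legal
(2,5): no bracket -> illegal
(3,1): no bracket -> illegal
(3,2): flips 3 -> legal
(4,2): flips 1 -> legal
(5,2): no bracket -> illegal
(5,3): no bracket -> illegal
W mobility = 5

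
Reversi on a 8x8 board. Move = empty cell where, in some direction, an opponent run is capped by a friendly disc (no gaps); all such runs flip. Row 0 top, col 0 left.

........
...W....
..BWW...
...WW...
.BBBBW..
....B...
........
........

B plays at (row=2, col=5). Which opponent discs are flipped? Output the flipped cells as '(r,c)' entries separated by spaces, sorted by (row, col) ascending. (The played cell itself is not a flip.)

Answer: (2,3) (2,4) (3,4)

Derivation:
Dir NW: first cell '.' (not opp) -> no flip
Dir N: first cell '.' (not opp) -> no flip
Dir NE: first cell '.' (not opp) -> no flip
Dir W: opp run (2,4) (2,3) capped by B -> flip
Dir E: first cell '.' (not opp) -> no flip
Dir SW: opp run (3,4) capped by B -> flip
Dir S: first cell '.' (not opp) -> no flip
Dir SE: first cell '.' (not opp) -> no flip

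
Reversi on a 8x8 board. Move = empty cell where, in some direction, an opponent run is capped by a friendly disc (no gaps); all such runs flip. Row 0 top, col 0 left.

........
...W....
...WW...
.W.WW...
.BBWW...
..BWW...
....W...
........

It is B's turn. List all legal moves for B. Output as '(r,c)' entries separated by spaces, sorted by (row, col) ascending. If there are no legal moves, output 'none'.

Answer: (1,5) (2,0) (2,1) (2,5) (4,5) (5,5) (7,5)

Derivation:
(0,2): no bracket -> illegal
(0,3): no bracket -> illegal
(0,4): no bracket -> illegal
(1,2): no bracket -> illegal
(1,4): no bracket -> illegal
(1,5): flips 2 -> legal
(2,0): flips 1 -> legal
(2,1): flips 1 -> legal
(2,2): no bracket -> illegal
(2,5): flips 2 -> legal
(3,0): no bracket -> illegal
(3,2): no bracket -> illegal
(3,5): no bracket -> illegal
(4,0): no bracket -> illegal
(4,5): flips 2 -> legal
(5,5): flips 2 -> legal
(6,2): no bracket -> illegal
(6,3): no bracket -> illegal
(6,5): no bracket -> illegal
(7,3): no bracket -> illegal
(7,4): no bracket -> illegal
(7,5): flips 2 -> legal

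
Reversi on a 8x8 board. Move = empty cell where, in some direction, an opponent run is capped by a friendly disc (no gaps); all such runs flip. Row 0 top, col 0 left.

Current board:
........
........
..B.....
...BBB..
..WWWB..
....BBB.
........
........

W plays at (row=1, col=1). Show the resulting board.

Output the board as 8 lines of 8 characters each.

Answer: ........
.W......
..W.....
...WBB..
..WWWB..
....BBB.
........
........

Derivation:
Place W at (1,1); scan 8 dirs for brackets.
Dir NW: first cell '.' (not opp) -> no flip
Dir N: first cell '.' (not opp) -> no flip
Dir NE: first cell '.' (not opp) -> no flip
Dir W: first cell '.' (not opp) -> no flip
Dir E: first cell '.' (not opp) -> no flip
Dir SW: first cell '.' (not opp) -> no flip
Dir S: first cell '.' (not opp) -> no flip
Dir SE: opp run (2,2) (3,3) capped by W -> flip
All flips: (2,2) (3,3)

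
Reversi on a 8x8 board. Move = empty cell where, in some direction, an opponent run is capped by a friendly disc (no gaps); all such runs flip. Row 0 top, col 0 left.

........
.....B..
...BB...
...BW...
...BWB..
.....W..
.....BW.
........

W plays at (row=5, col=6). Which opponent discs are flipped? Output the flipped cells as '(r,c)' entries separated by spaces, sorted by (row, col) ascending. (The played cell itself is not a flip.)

Dir NW: opp run (4,5) capped by W -> flip
Dir N: first cell '.' (not opp) -> no flip
Dir NE: first cell '.' (not opp) -> no flip
Dir W: first cell 'W' (not opp) -> no flip
Dir E: first cell '.' (not opp) -> no flip
Dir SW: opp run (6,5), next='.' -> no flip
Dir S: first cell 'W' (not opp) -> no flip
Dir SE: first cell '.' (not opp) -> no flip

Answer: (4,5)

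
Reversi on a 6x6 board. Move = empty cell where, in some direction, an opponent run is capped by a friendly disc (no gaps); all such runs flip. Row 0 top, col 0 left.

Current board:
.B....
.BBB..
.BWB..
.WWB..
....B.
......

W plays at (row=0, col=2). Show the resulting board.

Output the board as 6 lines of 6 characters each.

Answer: .BW...
.BWB..
.BWB..
.WWB..
....B.
......

Derivation:
Place W at (0,2); scan 8 dirs for brackets.
Dir NW: edge -> no flip
Dir N: edge -> no flip
Dir NE: edge -> no flip
Dir W: opp run (0,1), next='.' -> no flip
Dir E: first cell '.' (not opp) -> no flip
Dir SW: opp run (1,1), next='.' -> no flip
Dir S: opp run (1,2) capped by W -> flip
Dir SE: opp run (1,3), next='.' -> no flip
All flips: (1,2)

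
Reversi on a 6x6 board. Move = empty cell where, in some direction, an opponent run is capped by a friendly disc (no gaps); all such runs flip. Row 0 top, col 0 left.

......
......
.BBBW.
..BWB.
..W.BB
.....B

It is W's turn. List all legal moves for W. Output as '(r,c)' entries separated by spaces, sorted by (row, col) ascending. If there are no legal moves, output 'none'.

Answer: (1,1) (1,2) (1,3) (2,0) (3,1) (3,5) (5,4)

Derivation:
(1,0): no bracket -> illegal
(1,1): flips 1 -> legal
(1,2): flips 2 -> legal
(1,3): flips 1 -> legal
(1,4): no bracket -> illegal
(2,0): flips 3 -> legal
(2,5): no bracket -> illegal
(3,0): no bracket -> illegal
(3,1): flips 1 -> legal
(3,5): flips 1 -> legal
(4,1): no bracket -> illegal
(4,3): no bracket -> illegal
(5,3): no bracket -> illegal
(5,4): flips 2 -> legal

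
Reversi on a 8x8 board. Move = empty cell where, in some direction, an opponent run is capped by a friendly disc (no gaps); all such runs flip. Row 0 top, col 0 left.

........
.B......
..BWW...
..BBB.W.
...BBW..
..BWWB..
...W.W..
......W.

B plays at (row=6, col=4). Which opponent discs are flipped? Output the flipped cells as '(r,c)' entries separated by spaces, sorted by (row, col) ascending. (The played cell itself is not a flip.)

Answer: (5,4)

Derivation:
Dir NW: opp run (5,3), next='.' -> no flip
Dir N: opp run (5,4) capped by B -> flip
Dir NE: first cell 'B' (not opp) -> no flip
Dir W: opp run (6,3), next='.' -> no flip
Dir E: opp run (6,5), next='.' -> no flip
Dir SW: first cell '.' (not opp) -> no flip
Dir S: first cell '.' (not opp) -> no flip
Dir SE: first cell '.' (not opp) -> no flip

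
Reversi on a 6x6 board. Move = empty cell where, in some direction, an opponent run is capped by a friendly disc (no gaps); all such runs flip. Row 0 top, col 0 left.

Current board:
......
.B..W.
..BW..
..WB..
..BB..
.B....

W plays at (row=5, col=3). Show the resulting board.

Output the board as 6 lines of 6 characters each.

Place W at (5,3); scan 8 dirs for brackets.
Dir NW: opp run (4,2), next='.' -> no flip
Dir N: opp run (4,3) (3,3) capped by W -> flip
Dir NE: first cell '.' (not opp) -> no flip
Dir W: first cell '.' (not opp) -> no flip
Dir E: first cell '.' (not opp) -> no flip
Dir SW: edge -> no flip
Dir S: edge -> no flip
Dir SE: edge -> no flip
All flips: (3,3) (4,3)

Answer: ......
.B..W.
..BW..
..WW..
..BW..
.B.W..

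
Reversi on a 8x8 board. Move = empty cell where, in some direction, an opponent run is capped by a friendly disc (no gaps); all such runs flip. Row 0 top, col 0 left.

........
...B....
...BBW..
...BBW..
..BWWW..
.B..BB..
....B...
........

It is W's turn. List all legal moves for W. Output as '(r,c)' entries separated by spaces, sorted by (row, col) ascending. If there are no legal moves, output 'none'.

Answer: (0,2) (0,3) (1,2) (1,4) (2,2) (3,2) (4,1) (6,3) (6,5) (6,6) (7,4)

Derivation:
(0,2): flips 2 -> legal
(0,3): flips 3 -> legal
(0,4): no bracket -> illegal
(1,2): flips 2 -> legal
(1,4): flips 2 -> legal
(1,5): no bracket -> illegal
(2,2): flips 3 -> legal
(3,1): no bracket -> illegal
(3,2): flips 2 -> legal
(4,0): no bracket -> illegal
(4,1): flips 1 -> legal
(4,6): no bracket -> illegal
(5,0): no bracket -> illegal
(5,2): no bracket -> illegal
(5,3): no bracket -> illegal
(5,6): no bracket -> illegal
(6,0): no bracket -> illegal
(6,1): no bracket -> illegal
(6,2): no bracket -> illegal
(6,3): flips 1 -> legal
(6,5): flips 2 -> legal
(6,6): flips 1 -> legal
(7,3): no bracket -> illegal
(7,4): flips 2 -> legal
(7,5): no bracket -> illegal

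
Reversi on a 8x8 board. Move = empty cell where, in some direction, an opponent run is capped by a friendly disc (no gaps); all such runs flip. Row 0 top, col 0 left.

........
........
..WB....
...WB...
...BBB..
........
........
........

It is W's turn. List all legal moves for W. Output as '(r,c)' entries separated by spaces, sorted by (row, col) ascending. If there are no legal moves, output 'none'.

Answer: (1,3) (2,4) (3,5) (5,3) (5,5)

Derivation:
(1,2): no bracket -> illegal
(1,3): flips 1 -> legal
(1,4): no bracket -> illegal
(2,4): flips 1 -> legal
(2,5): no bracket -> illegal
(3,2): no bracket -> illegal
(3,5): flips 1 -> legal
(3,6): no bracket -> illegal
(4,2): no bracket -> illegal
(4,6): no bracket -> illegal
(5,2): no bracket -> illegal
(5,3): flips 1 -> legal
(5,4): no bracket -> illegal
(5,5): flips 1 -> legal
(5,6): no bracket -> illegal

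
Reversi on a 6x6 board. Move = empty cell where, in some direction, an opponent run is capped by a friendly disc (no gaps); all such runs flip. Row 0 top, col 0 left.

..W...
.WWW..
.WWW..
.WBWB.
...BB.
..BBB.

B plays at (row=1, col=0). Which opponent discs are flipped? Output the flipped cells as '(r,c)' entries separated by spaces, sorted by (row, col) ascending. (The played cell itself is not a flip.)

Dir NW: edge -> no flip
Dir N: first cell '.' (not opp) -> no flip
Dir NE: first cell '.' (not opp) -> no flip
Dir W: edge -> no flip
Dir E: opp run (1,1) (1,2) (1,3), next='.' -> no flip
Dir SW: edge -> no flip
Dir S: first cell '.' (not opp) -> no flip
Dir SE: opp run (2,1) capped by B -> flip

Answer: (2,1)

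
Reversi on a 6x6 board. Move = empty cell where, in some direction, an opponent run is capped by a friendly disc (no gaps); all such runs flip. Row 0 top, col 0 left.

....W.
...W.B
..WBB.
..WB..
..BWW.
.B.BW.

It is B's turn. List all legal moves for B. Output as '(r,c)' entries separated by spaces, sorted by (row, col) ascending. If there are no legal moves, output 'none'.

(0,2): flips 1 -> legal
(0,3): flips 1 -> legal
(0,5): no bracket -> illegal
(1,1): flips 1 -> legal
(1,2): flips 2 -> legal
(1,4): no bracket -> illegal
(2,1): flips 1 -> legal
(3,1): flips 1 -> legal
(3,4): no bracket -> illegal
(3,5): flips 1 -> legal
(4,1): flips 1 -> legal
(4,5): flips 2 -> legal
(5,2): no bracket -> illegal
(5,5): flips 2 -> legal

Answer: (0,2) (0,3) (1,1) (1,2) (2,1) (3,1) (3,5) (4,1) (4,5) (5,5)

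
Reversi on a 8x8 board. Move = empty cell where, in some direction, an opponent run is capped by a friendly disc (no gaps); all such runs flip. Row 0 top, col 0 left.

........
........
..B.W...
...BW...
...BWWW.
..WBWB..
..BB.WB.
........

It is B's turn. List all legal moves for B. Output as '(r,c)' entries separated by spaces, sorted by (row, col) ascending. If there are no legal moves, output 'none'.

Answer: (1,5) (2,5) (3,5) (3,6) (3,7) (4,1) (4,2) (4,7) (5,1) (6,1) (6,4) (7,5) (7,6)

Derivation:
(1,3): no bracket -> illegal
(1,4): no bracket -> illegal
(1,5): flips 1 -> legal
(2,3): no bracket -> illegal
(2,5): flips 1 -> legal
(3,5): flips 3 -> legal
(3,6): flips 2 -> legal
(3,7): flips 1 -> legal
(4,1): flips 1 -> legal
(4,2): flips 1 -> legal
(4,7): flips 3 -> legal
(5,1): flips 1 -> legal
(5,6): no bracket -> illegal
(5,7): no bracket -> illegal
(6,1): flips 1 -> legal
(6,4): flips 1 -> legal
(7,4): no bracket -> illegal
(7,5): flips 1 -> legal
(7,6): flips 2 -> legal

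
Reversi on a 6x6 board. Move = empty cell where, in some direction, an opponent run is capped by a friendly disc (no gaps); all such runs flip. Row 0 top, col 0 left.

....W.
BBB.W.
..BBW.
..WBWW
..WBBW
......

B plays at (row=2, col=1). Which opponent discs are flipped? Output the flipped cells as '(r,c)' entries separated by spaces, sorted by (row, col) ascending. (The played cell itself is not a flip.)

Dir NW: first cell 'B' (not opp) -> no flip
Dir N: first cell 'B' (not opp) -> no flip
Dir NE: first cell 'B' (not opp) -> no flip
Dir W: first cell '.' (not opp) -> no flip
Dir E: first cell 'B' (not opp) -> no flip
Dir SW: first cell '.' (not opp) -> no flip
Dir S: first cell '.' (not opp) -> no flip
Dir SE: opp run (3,2) capped by B -> flip

Answer: (3,2)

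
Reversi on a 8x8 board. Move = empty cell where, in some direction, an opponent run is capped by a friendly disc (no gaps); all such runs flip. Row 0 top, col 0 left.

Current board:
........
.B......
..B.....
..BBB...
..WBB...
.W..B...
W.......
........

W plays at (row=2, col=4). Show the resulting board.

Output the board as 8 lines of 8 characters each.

Answer: ........
.B......
..B.W...
..BWB...
..WBB...
.W..B...
W.......
........

Derivation:
Place W at (2,4); scan 8 dirs for brackets.
Dir NW: first cell '.' (not opp) -> no flip
Dir N: first cell '.' (not opp) -> no flip
Dir NE: first cell '.' (not opp) -> no flip
Dir W: first cell '.' (not opp) -> no flip
Dir E: first cell '.' (not opp) -> no flip
Dir SW: opp run (3,3) capped by W -> flip
Dir S: opp run (3,4) (4,4) (5,4), next='.' -> no flip
Dir SE: first cell '.' (not opp) -> no flip
All flips: (3,3)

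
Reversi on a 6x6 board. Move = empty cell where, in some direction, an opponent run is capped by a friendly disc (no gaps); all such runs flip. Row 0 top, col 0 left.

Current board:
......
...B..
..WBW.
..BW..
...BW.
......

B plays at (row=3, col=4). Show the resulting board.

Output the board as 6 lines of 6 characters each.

Answer: ......
...B..
..WBW.
..BBB.
...BW.
......

Derivation:
Place B at (3,4); scan 8 dirs for brackets.
Dir NW: first cell 'B' (not opp) -> no flip
Dir N: opp run (2,4), next='.' -> no flip
Dir NE: first cell '.' (not opp) -> no flip
Dir W: opp run (3,3) capped by B -> flip
Dir E: first cell '.' (not opp) -> no flip
Dir SW: first cell 'B' (not opp) -> no flip
Dir S: opp run (4,4), next='.' -> no flip
Dir SE: first cell '.' (not opp) -> no flip
All flips: (3,3)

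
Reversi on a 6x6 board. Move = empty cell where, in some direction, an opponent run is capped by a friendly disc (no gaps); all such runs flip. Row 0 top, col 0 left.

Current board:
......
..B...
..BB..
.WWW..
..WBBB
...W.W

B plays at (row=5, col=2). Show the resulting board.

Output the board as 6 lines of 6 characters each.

Answer: ......
..B...
..BB..
.WBW..
..BBBB
..BW.W

Derivation:
Place B at (5,2); scan 8 dirs for brackets.
Dir NW: first cell '.' (not opp) -> no flip
Dir N: opp run (4,2) (3,2) capped by B -> flip
Dir NE: first cell 'B' (not opp) -> no flip
Dir W: first cell '.' (not opp) -> no flip
Dir E: opp run (5,3), next='.' -> no flip
Dir SW: edge -> no flip
Dir S: edge -> no flip
Dir SE: edge -> no flip
All flips: (3,2) (4,2)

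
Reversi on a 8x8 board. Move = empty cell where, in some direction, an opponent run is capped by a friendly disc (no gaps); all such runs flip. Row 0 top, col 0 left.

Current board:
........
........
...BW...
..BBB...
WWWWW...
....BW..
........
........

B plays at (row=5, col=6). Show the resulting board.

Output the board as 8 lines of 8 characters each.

Answer: ........
........
...BW...
..BBB...
WWWWW...
....BBB.
........
........

Derivation:
Place B at (5,6); scan 8 dirs for brackets.
Dir NW: first cell '.' (not opp) -> no flip
Dir N: first cell '.' (not opp) -> no flip
Dir NE: first cell '.' (not opp) -> no flip
Dir W: opp run (5,5) capped by B -> flip
Dir E: first cell '.' (not opp) -> no flip
Dir SW: first cell '.' (not opp) -> no flip
Dir S: first cell '.' (not opp) -> no flip
Dir SE: first cell '.' (not opp) -> no flip
All flips: (5,5)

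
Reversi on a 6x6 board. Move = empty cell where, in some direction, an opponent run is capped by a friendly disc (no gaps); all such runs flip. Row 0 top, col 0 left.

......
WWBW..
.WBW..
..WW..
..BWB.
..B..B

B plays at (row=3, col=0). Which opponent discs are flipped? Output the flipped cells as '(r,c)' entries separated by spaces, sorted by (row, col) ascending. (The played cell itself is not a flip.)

Dir NW: edge -> no flip
Dir N: first cell '.' (not opp) -> no flip
Dir NE: opp run (2,1) capped by B -> flip
Dir W: edge -> no flip
Dir E: first cell '.' (not opp) -> no flip
Dir SW: edge -> no flip
Dir S: first cell '.' (not opp) -> no flip
Dir SE: first cell '.' (not opp) -> no flip

Answer: (2,1)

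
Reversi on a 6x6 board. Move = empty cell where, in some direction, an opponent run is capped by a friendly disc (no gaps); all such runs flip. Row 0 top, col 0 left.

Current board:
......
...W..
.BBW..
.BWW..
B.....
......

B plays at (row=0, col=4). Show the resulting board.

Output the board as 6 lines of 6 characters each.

Answer: ....B.
...B..
.BBW..
.BWW..
B.....
......

Derivation:
Place B at (0,4); scan 8 dirs for brackets.
Dir NW: edge -> no flip
Dir N: edge -> no flip
Dir NE: edge -> no flip
Dir W: first cell '.' (not opp) -> no flip
Dir E: first cell '.' (not opp) -> no flip
Dir SW: opp run (1,3) capped by B -> flip
Dir S: first cell '.' (not opp) -> no flip
Dir SE: first cell '.' (not opp) -> no flip
All flips: (1,3)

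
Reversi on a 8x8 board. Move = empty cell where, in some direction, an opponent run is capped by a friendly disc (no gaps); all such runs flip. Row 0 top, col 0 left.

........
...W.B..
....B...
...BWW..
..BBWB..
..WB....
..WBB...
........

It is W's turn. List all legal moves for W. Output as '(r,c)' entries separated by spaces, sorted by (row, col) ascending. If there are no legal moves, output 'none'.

(0,4): no bracket -> illegal
(0,5): no bracket -> illegal
(0,6): no bracket -> illegal
(1,4): flips 1 -> legal
(1,6): no bracket -> illegal
(2,2): flips 1 -> legal
(2,3): no bracket -> illegal
(2,5): no bracket -> illegal
(2,6): no bracket -> illegal
(3,1): no bracket -> illegal
(3,2): flips 2 -> legal
(3,6): no bracket -> illegal
(4,1): flips 2 -> legal
(4,6): flips 1 -> legal
(5,1): no bracket -> illegal
(5,4): flips 1 -> legal
(5,5): flips 1 -> legal
(5,6): flips 1 -> legal
(6,5): flips 2 -> legal
(7,2): no bracket -> illegal
(7,3): no bracket -> illegal
(7,4): flips 1 -> legal
(7,5): no bracket -> illegal

Answer: (1,4) (2,2) (3,2) (4,1) (4,6) (5,4) (5,5) (5,6) (6,5) (7,4)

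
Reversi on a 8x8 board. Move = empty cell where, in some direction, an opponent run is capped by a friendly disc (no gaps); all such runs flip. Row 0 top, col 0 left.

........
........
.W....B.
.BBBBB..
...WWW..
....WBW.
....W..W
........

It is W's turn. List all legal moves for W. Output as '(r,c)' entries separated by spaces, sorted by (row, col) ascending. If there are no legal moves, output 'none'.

Answer: (1,7) (2,2) (2,3) (2,4) (2,5) (4,1) (4,6) (6,5) (6,6)

Derivation:
(1,5): no bracket -> illegal
(1,6): no bracket -> illegal
(1,7): flips 2 -> legal
(2,0): no bracket -> illegal
(2,2): flips 1 -> legal
(2,3): flips 2 -> legal
(2,4): flips 1 -> legal
(2,5): flips 2 -> legal
(2,7): no bracket -> illegal
(3,0): no bracket -> illegal
(3,6): no bracket -> illegal
(3,7): no bracket -> illegal
(4,0): no bracket -> illegal
(4,1): flips 1 -> legal
(4,2): no bracket -> illegal
(4,6): flips 1 -> legal
(6,5): flips 1 -> legal
(6,6): flips 1 -> legal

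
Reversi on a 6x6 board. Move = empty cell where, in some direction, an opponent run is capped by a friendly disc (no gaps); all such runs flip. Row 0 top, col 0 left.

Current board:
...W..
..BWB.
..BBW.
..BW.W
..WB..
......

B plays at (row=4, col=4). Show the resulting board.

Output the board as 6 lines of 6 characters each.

Answer: ...W..
..BWB.
..BBW.
..BB.W
..WBB.
......

Derivation:
Place B at (4,4); scan 8 dirs for brackets.
Dir NW: opp run (3,3) capped by B -> flip
Dir N: first cell '.' (not opp) -> no flip
Dir NE: opp run (3,5), next=edge -> no flip
Dir W: first cell 'B' (not opp) -> no flip
Dir E: first cell '.' (not opp) -> no flip
Dir SW: first cell '.' (not opp) -> no flip
Dir S: first cell '.' (not opp) -> no flip
Dir SE: first cell '.' (not opp) -> no flip
All flips: (3,3)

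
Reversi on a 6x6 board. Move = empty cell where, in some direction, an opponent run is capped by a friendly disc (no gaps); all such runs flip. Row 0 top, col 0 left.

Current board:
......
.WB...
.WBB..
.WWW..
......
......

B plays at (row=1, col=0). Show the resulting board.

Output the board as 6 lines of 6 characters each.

Answer: ......
BBB...
.WBB..
.WWW..
......
......

Derivation:
Place B at (1,0); scan 8 dirs for brackets.
Dir NW: edge -> no flip
Dir N: first cell '.' (not opp) -> no flip
Dir NE: first cell '.' (not opp) -> no flip
Dir W: edge -> no flip
Dir E: opp run (1,1) capped by B -> flip
Dir SW: edge -> no flip
Dir S: first cell '.' (not opp) -> no flip
Dir SE: opp run (2,1) (3,2), next='.' -> no flip
All flips: (1,1)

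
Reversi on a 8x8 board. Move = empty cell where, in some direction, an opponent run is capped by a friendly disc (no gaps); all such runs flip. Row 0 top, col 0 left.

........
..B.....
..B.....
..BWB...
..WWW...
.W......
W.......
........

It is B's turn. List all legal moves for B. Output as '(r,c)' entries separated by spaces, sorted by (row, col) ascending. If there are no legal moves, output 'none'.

(2,3): no bracket -> illegal
(2,4): no bracket -> illegal
(3,1): no bracket -> illegal
(3,5): no bracket -> illegal
(4,0): no bracket -> illegal
(4,1): no bracket -> illegal
(4,5): no bracket -> illegal
(5,0): no bracket -> illegal
(5,2): flips 2 -> legal
(5,3): no bracket -> illegal
(5,4): flips 2 -> legal
(5,5): flips 2 -> legal
(6,1): no bracket -> illegal
(6,2): no bracket -> illegal
(7,0): no bracket -> illegal
(7,1): no bracket -> illegal

Answer: (5,2) (5,4) (5,5)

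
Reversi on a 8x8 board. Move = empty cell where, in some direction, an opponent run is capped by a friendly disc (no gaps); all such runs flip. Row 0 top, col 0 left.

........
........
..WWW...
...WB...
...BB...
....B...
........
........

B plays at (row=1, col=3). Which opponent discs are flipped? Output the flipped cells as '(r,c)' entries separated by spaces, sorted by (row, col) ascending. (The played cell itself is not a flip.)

Answer: (2,3) (3,3)

Derivation:
Dir NW: first cell '.' (not opp) -> no flip
Dir N: first cell '.' (not opp) -> no flip
Dir NE: first cell '.' (not opp) -> no flip
Dir W: first cell '.' (not opp) -> no flip
Dir E: first cell '.' (not opp) -> no flip
Dir SW: opp run (2,2), next='.' -> no flip
Dir S: opp run (2,3) (3,3) capped by B -> flip
Dir SE: opp run (2,4), next='.' -> no flip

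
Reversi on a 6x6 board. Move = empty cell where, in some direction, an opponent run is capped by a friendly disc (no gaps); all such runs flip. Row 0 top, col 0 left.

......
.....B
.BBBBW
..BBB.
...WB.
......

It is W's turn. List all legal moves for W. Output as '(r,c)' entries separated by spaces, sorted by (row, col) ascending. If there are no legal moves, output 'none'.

Answer: (0,5) (1,0) (1,3) (2,0) (4,5)

Derivation:
(0,4): no bracket -> illegal
(0,5): flips 1 -> legal
(1,0): flips 2 -> legal
(1,1): no bracket -> illegal
(1,2): no bracket -> illegal
(1,3): flips 2 -> legal
(1,4): no bracket -> illegal
(2,0): flips 4 -> legal
(3,0): no bracket -> illegal
(3,1): no bracket -> illegal
(3,5): no bracket -> illegal
(4,1): no bracket -> illegal
(4,2): no bracket -> illegal
(4,5): flips 1 -> legal
(5,3): no bracket -> illegal
(5,4): no bracket -> illegal
(5,5): no bracket -> illegal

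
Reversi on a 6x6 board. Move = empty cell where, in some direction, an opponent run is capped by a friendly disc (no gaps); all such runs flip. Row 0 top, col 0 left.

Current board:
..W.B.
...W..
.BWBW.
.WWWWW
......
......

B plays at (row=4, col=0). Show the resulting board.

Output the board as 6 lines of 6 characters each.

Answer: ..W.B.
...B..
.BBBW.
.BWWWW
B.....
......

Derivation:
Place B at (4,0); scan 8 dirs for brackets.
Dir NW: edge -> no flip
Dir N: first cell '.' (not opp) -> no flip
Dir NE: opp run (3,1) (2,2) (1,3) capped by B -> flip
Dir W: edge -> no flip
Dir E: first cell '.' (not opp) -> no flip
Dir SW: edge -> no flip
Dir S: first cell '.' (not opp) -> no flip
Dir SE: first cell '.' (not opp) -> no flip
All flips: (1,3) (2,2) (3,1)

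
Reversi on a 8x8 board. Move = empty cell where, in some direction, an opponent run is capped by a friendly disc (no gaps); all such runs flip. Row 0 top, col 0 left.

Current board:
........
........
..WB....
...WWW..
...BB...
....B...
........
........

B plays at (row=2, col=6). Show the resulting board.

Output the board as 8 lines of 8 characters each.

Answer: ........
........
..WB..B.
...WWB..
...BB...
....B...
........
........

Derivation:
Place B at (2,6); scan 8 dirs for brackets.
Dir NW: first cell '.' (not opp) -> no flip
Dir N: first cell '.' (not opp) -> no flip
Dir NE: first cell '.' (not opp) -> no flip
Dir W: first cell '.' (not opp) -> no flip
Dir E: first cell '.' (not opp) -> no flip
Dir SW: opp run (3,5) capped by B -> flip
Dir S: first cell '.' (not opp) -> no flip
Dir SE: first cell '.' (not opp) -> no flip
All flips: (3,5)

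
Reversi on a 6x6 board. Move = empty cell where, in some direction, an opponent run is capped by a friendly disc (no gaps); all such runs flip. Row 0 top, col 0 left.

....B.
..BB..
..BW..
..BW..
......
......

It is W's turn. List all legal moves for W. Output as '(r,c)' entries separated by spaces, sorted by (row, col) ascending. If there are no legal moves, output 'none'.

Answer: (0,1) (0,3) (1,1) (2,1) (3,1) (4,1)

Derivation:
(0,1): flips 1 -> legal
(0,2): no bracket -> illegal
(0,3): flips 1 -> legal
(0,5): no bracket -> illegal
(1,1): flips 1 -> legal
(1,4): no bracket -> illegal
(1,5): no bracket -> illegal
(2,1): flips 1 -> legal
(2,4): no bracket -> illegal
(3,1): flips 1 -> legal
(4,1): flips 1 -> legal
(4,2): no bracket -> illegal
(4,3): no bracket -> illegal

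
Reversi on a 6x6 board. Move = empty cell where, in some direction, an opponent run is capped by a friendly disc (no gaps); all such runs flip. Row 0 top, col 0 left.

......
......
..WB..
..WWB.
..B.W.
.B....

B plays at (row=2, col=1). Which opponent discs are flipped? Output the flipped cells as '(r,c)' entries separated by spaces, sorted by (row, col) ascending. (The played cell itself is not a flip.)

Dir NW: first cell '.' (not opp) -> no flip
Dir N: first cell '.' (not opp) -> no flip
Dir NE: first cell '.' (not opp) -> no flip
Dir W: first cell '.' (not opp) -> no flip
Dir E: opp run (2,2) capped by B -> flip
Dir SW: first cell '.' (not opp) -> no flip
Dir S: first cell '.' (not opp) -> no flip
Dir SE: opp run (3,2), next='.' -> no flip

Answer: (2,2)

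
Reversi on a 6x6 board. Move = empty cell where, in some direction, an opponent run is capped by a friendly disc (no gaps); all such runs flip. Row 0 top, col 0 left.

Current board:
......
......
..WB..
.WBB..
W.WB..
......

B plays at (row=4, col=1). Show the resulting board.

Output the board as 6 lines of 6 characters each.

Place B at (4,1); scan 8 dirs for brackets.
Dir NW: first cell '.' (not opp) -> no flip
Dir N: opp run (3,1), next='.' -> no flip
Dir NE: first cell 'B' (not opp) -> no flip
Dir W: opp run (4,0), next=edge -> no flip
Dir E: opp run (4,2) capped by B -> flip
Dir SW: first cell '.' (not opp) -> no flip
Dir S: first cell '.' (not opp) -> no flip
Dir SE: first cell '.' (not opp) -> no flip
All flips: (4,2)

Answer: ......
......
..WB..
.WBB..
WBBB..
......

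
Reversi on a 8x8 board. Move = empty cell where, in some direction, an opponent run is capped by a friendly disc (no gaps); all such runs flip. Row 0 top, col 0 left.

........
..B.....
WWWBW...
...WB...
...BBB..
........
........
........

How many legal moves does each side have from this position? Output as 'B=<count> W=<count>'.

Answer: B=5 W=7

Derivation:
-- B to move --
(1,0): no bracket -> illegal
(1,1): flips 2 -> legal
(1,3): no bracket -> illegal
(1,4): flips 1 -> legal
(1,5): no bracket -> illegal
(2,5): flips 1 -> legal
(3,0): flips 1 -> legal
(3,1): no bracket -> illegal
(3,2): flips 2 -> legal
(3,5): no bracket -> illegal
(4,2): no bracket -> illegal
B mobility = 5
-- W to move --
(0,1): no bracket -> illegal
(0,2): flips 1 -> legal
(0,3): flips 1 -> legal
(1,1): no bracket -> illegal
(1,3): flips 1 -> legal
(1,4): no bracket -> illegal
(2,5): no bracket -> illegal
(3,2): no bracket -> illegal
(3,5): flips 1 -> legal
(3,6): no bracket -> illegal
(4,2): no bracket -> illegal
(4,6): no bracket -> illegal
(5,2): no bracket -> illegal
(5,3): flips 1 -> legal
(5,4): flips 2 -> legal
(5,5): flips 1 -> legal
(5,6): no bracket -> illegal
W mobility = 7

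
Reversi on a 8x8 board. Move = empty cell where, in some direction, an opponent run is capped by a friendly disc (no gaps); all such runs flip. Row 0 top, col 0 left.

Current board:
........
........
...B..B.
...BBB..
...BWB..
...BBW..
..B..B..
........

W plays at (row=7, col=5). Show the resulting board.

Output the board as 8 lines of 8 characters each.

Place W at (7,5); scan 8 dirs for brackets.
Dir NW: first cell '.' (not opp) -> no flip
Dir N: opp run (6,5) capped by W -> flip
Dir NE: first cell '.' (not opp) -> no flip
Dir W: first cell '.' (not opp) -> no flip
Dir E: first cell '.' (not opp) -> no flip
Dir SW: edge -> no flip
Dir S: edge -> no flip
Dir SE: edge -> no flip
All flips: (6,5)

Answer: ........
........
...B..B.
...BBB..
...BWB..
...BBW..
..B..W..
.....W..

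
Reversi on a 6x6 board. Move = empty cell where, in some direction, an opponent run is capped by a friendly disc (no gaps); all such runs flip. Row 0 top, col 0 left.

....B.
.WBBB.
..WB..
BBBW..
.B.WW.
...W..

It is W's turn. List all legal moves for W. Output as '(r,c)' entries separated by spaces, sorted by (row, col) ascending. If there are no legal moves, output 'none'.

(0,1): no bracket -> illegal
(0,2): flips 1 -> legal
(0,3): flips 2 -> legal
(0,5): no bracket -> illegal
(1,5): flips 3 -> legal
(2,0): no bracket -> illegal
(2,1): flips 1 -> legal
(2,4): flips 1 -> legal
(2,5): no bracket -> illegal
(3,4): no bracket -> illegal
(4,0): flips 1 -> legal
(4,2): flips 1 -> legal
(5,0): no bracket -> illegal
(5,1): no bracket -> illegal
(5,2): no bracket -> illegal

Answer: (0,2) (0,3) (1,5) (2,1) (2,4) (4,0) (4,2)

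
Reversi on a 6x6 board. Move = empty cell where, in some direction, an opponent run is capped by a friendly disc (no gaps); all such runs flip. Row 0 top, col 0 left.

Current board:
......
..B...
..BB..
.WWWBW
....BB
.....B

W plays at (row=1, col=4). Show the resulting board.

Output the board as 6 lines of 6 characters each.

Answer: ......
..B.W.
..BW..
.WWWBW
....BB
.....B

Derivation:
Place W at (1,4); scan 8 dirs for brackets.
Dir NW: first cell '.' (not opp) -> no flip
Dir N: first cell '.' (not opp) -> no flip
Dir NE: first cell '.' (not opp) -> no flip
Dir W: first cell '.' (not opp) -> no flip
Dir E: first cell '.' (not opp) -> no flip
Dir SW: opp run (2,3) capped by W -> flip
Dir S: first cell '.' (not opp) -> no flip
Dir SE: first cell '.' (not opp) -> no flip
All flips: (2,3)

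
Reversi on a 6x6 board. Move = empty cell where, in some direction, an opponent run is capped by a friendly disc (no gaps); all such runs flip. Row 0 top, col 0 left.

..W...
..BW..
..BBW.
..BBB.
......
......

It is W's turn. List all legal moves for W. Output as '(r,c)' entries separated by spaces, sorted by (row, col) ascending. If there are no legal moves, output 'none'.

Answer: (1,1) (2,1) (3,1) (4,2) (4,3) (4,4)

Derivation:
(0,1): no bracket -> illegal
(0,3): no bracket -> illegal
(1,1): flips 1 -> legal
(1,4): no bracket -> illegal
(2,1): flips 2 -> legal
(2,5): no bracket -> illegal
(3,1): flips 1 -> legal
(3,5): no bracket -> illegal
(4,1): no bracket -> illegal
(4,2): flips 4 -> legal
(4,3): flips 2 -> legal
(4,4): flips 1 -> legal
(4,5): no bracket -> illegal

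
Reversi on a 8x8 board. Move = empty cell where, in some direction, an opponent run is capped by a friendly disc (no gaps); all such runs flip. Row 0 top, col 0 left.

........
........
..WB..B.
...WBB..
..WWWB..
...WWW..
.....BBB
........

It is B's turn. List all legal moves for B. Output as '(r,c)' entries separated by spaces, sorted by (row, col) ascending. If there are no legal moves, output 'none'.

(1,1): flips 4 -> legal
(1,2): no bracket -> illegal
(1,3): no bracket -> illegal
(2,1): flips 1 -> legal
(2,4): no bracket -> illegal
(3,1): no bracket -> illegal
(3,2): flips 3 -> legal
(4,1): flips 3 -> legal
(4,6): no bracket -> illegal
(5,1): no bracket -> illegal
(5,2): flips 1 -> legal
(5,6): no bracket -> illegal
(6,2): flips 2 -> legal
(6,3): flips 4 -> legal
(6,4): flips 2 -> legal

Answer: (1,1) (2,1) (3,2) (4,1) (5,2) (6,2) (6,3) (6,4)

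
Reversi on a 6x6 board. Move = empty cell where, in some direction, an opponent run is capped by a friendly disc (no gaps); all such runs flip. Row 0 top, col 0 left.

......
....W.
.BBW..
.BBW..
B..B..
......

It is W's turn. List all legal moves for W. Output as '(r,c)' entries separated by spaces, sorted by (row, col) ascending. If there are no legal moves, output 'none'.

Answer: (1,1) (2,0) (3,0) (4,1) (5,3)

Derivation:
(1,0): no bracket -> illegal
(1,1): flips 1 -> legal
(1,2): no bracket -> illegal
(1,3): no bracket -> illegal
(2,0): flips 2 -> legal
(3,0): flips 2 -> legal
(3,4): no bracket -> illegal
(4,1): flips 1 -> legal
(4,2): no bracket -> illegal
(4,4): no bracket -> illegal
(5,0): no bracket -> illegal
(5,1): no bracket -> illegal
(5,2): no bracket -> illegal
(5,3): flips 1 -> legal
(5,4): no bracket -> illegal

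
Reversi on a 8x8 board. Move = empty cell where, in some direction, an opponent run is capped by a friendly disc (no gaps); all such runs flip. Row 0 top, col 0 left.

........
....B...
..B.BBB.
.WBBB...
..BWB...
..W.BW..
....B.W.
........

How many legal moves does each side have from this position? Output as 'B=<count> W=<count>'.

-- B to move --
(2,0): flips 1 -> legal
(2,1): no bracket -> illegal
(3,0): flips 1 -> legal
(4,0): flips 1 -> legal
(4,1): no bracket -> illegal
(4,5): no bracket -> illegal
(4,6): flips 1 -> legal
(5,1): no bracket -> illegal
(5,3): flips 1 -> legal
(5,6): flips 1 -> legal
(5,7): no bracket -> illegal
(6,1): flips 2 -> legal
(6,2): flips 1 -> legal
(6,3): no bracket -> illegal
(6,5): no bracket -> illegal
(6,7): no bracket -> illegal
(7,5): no bracket -> illegal
(7,6): no bracket -> illegal
(7,7): flips 2 -> legal
B mobility = 9
-- W to move --
(0,3): no bracket -> illegal
(0,4): no bracket -> illegal
(0,5): no bracket -> illegal
(1,1): flips 3 -> legal
(1,2): flips 3 -> legal
(1,3): flips 1 -> legal
(1,5): no bracket -> illegal
(1,6): flips 2 -> legal
(1,7): no bracket -> illegal
(2,1): flips 1 -> legal
(2,3): flips 1 -> legal
(2,7): no bracket -> illegal
(3,5): flips 3 -> legal
(3,6): no bracket -> illegal
(3,7): no bracket -> illegal
(4,1): flips 1 -> legal
(4,5): flips 1 -> legal
(5,1): no bracket -> illegal
(5,3): flips 2 -> legal
(6,3): no bracket -> illegal
(6,5): flips 1 -> legal
(7,3): flips 1 -> legal
(7,4): no bracket -> illegal
(7,5): no bracket -> illegal
W mobility = 12

Answer: B=9 W=12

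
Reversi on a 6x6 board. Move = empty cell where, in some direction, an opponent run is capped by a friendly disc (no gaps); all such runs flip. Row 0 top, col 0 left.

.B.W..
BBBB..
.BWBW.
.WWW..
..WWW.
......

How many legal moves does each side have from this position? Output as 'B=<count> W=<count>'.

-- B to move --
(0,2): no bracket -> illegal
(0,4): no bracket -> illegal
(1,4): no bracket -> illegal
(1,5): no bracket -> illegal
(2,0): no bracket -> illegal
(2,5): flips 1 -> legal
(3,0): no bracket -> illegal
(3,4): no bracket -> illegal
(3,5): flips 1 -> legal
(4,0): flips 2 -> legal
(4,1): flips 2 -> legal
(4,5): no bracket -> illegal
(5,1): no bracket -> illegal
(5,2): flips 3 -> legal
(5,3): flips 2 -> legal
(5,4): flips 2 -> legal
(5,5): flips 3 -> legal
B mobility = 8
-- W to move --
(0,0): flips 1 -> legal
(0,2): flips 2 -> legal
(0,4): flips 1 -> legal
(1,4): flips 1 -> legal
(2,0): flips 1 -> legal
(3,0): flips 2 -> legal
(3,4): no bracket -> illegal
W mobility = 6

Answer: B=8 W=6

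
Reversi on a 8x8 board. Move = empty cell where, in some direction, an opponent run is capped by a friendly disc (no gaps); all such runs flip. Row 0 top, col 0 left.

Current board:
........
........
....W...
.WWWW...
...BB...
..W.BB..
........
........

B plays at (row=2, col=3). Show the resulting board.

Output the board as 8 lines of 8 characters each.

Answer: ........
........
...BW...
.WWBW...
...BB...
..W.BB..
........
........

Derivation:
Place B at (2,3); scan 8 dirs for brackets.
Dir NW: first cell '.' (not opp) -> no flip
Dir N: first cell '.' (not opp) -> no flip
Dir NE: first cell '.' (not opp) -> no flip
Dir W: first cell '.' (not opp) -> no flip
Dir E: opp run (2,4), next='.' -> no flip
Dir SW: opp run (3,2), next='.' -> no flip
Dir S: opp run (3,3) capped by B -> flip
Dir SE: opp run (3,4), next='.' -> no flip
All flips: (3,3)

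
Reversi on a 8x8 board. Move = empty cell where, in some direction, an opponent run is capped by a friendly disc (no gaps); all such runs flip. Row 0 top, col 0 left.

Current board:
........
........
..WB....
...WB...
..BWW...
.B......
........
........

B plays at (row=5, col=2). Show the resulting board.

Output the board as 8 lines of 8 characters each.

Place B at (5,2); scan 8 dirs for brackets.
Dir NW: first cell '.' (not opp) -> no flip
Dir N: first cell 'B' (not opp) -> no flip
Dir NE: opp run (4,3) capped by B -> flip
Dir W: first cell 'B' (not opp) -> no flip
Dir E: first cell '.' (not opp) -> no flip
Dir SW: first cell '.' (not opp) -> no flip
Dir S: first cell '.' (not opp) -> no flip
Dir SE: first cell '.' (not opp) -> no flip
All flips: (4,3)

Answer: ........
........
..WB....
...WB...
..BBW...
.BB.....
........
........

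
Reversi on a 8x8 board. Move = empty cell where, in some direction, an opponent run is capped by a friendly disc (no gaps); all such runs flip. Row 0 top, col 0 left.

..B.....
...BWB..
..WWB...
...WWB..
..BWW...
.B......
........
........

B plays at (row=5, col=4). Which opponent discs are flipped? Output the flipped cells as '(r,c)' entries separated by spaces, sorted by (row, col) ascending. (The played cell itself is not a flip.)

Answer: (3,4) (4,4)

Derivation:
Dir NW: opp run (4,3), next='.' -> no flip
Dir N: opp run (4,4) (3,4) capped by B -> flip
Dir NE: first cell '.' (not opp) -> no flip
Dir W: first cell '.' (not opp) -> no flip
Dir E: first cell '.' (not opp) -> no flip
Dir SW: first cell '.' (not opp) -> no flip
Dir S: first cell '.' (not opp) -> no flip
Dir SE: first cell '.' (not opp) -> no flip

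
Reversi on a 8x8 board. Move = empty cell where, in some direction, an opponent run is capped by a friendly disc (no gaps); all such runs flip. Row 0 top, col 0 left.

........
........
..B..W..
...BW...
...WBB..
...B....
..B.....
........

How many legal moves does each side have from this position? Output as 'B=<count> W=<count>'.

-- B to move --
(1,4): no bracket -> illegal
(1,5): no bracket -> illegal
(1,6): no bracket -> illegal
(2,3): flips 1 -> legal
(2,4): flips 1 -> legal
(2,6): no bracket -> illegal
(3,2): no bracket -> illegal
(3,5): flips 1 -> legal
(3,6): no bracket -> illegal
(4,2): flips 1 -> legal
(5,2): no bracket -> illegal
(5,4): no bracket -> illegal
B mobility = 4
-- W to move --
(1,1): no bracket -> illegal
(1,2): no bracket -> illegal
(1,3): no bracket -> illegal
(2,1): no bracket -> illegal
(2,3): flips 1 -> legal
(2,4): no bracket -> illegal
(3,1): no bracket -> illegal
(3,2): flips 1 -> legal
(3,5): no bracket -> illegal
(3,6): no bracket -> illegal
(4,2): no bracket -> illegal
(4,6): flips 2 -> legal
(5,1): no bracket -> illegal
(5,2): no bracket -> illegal
(5,4): flips 1 -> legal
(5,5): no bracket -> illegal
(5,6): flips 1 -> legal
(6,1): no bracket -> illegal
(6,3): flips 1 -> legal
(6,4): no bracket -> illegal
(7,1): no bracket -> illegal
(7,2): no bracket -> illegal
(7,3): no bracket -> illegal
W mobility = 6

Answer: B=4 W=6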